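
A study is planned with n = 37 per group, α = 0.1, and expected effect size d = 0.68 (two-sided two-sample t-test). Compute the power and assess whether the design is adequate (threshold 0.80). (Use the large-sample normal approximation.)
Power ≈ 0.90; the study is adequately powered (power ≥ 0.80)

Power calculation (two-sample t-test, normal approximation):
z_β = d · √(n/2) - z_{α/2}
z_β = 0.68 · √(37/2) - 1.645
z_β = 0.68 · 4.301 - 1.645
z_β = 1.280

Power = Φ(z_β) = Φ(1.280) ≈ 0.900

Effect size d = 0.68 is medium by Cohen's convention (0.2/0.5/0.8).

Threshold: power ≥ 0.80 is conventionally adequate.
Power ≈ 0.90 → the study is adequately powered (power ≥ 0.80).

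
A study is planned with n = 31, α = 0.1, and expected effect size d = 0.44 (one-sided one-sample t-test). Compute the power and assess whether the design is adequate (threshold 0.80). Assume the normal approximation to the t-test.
Power ≈ 0.88; the study is adequately powered (power ≥ 0.80)

Power calculation (one-sample t-test, normal approximation):
z_β = d · √n - z_α
z_β = 0.44 · √31 - 1.282
z_β = 0.44 · 5.568 - 1.282
z_β = 1.168

Power = Φ(z_β) = Φ(1.168) ≈ 0.879

Effect size d = 0.44 is small by Cohen's convention (0.2/0.5/0.8).

Threshold: power ≥ 0.80 is conventionally adequate.
Power ≈ 0.88 → the study is adequately powered (power ≥ 0.80).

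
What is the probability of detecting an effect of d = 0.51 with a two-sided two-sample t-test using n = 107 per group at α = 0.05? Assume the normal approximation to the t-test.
Power ≈ 0.96

Power calculation (two-sample t-test, normal approximation):
z_β = d · √(n/2) - z_{α/2}
z_β = 0.51 · √(107/2) - 1.960
z_β = 0.51 · 7.314 - 1.960
z_β = 1.770

Power = Φ(z_β) = Φ(1.770) ≈ 0.962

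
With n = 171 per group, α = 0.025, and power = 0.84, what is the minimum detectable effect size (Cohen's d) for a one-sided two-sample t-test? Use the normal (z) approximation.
d ≈ 0.32

Minimum detectable effect (two-sample t-test, normal approximation):
d = (z_α + z_β) / √(n/2)
d = (1.960 + 0.994) / √(171/2)
d = 2.954 / 9.247
d ≈ 0.32

By Cohen's convention (0.2 small / 0.5 medium / 0.8 large): small effect.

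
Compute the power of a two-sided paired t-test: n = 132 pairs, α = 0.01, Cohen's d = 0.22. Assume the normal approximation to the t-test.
Power ≈ 0.48

Power calculation (paired t-test, normal approximation):
z_β = d · √n - z_{α/2}
z_β = 0.22 · √132 - 2.576
z_β = 0.22 · 11.489 - 2.576
z_β = -0.048

Power = Φ(z_β) = Φ(-0.048) ≈ 0.481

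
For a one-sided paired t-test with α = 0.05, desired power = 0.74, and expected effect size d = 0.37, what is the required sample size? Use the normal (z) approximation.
n = 39 pairs

Sample size formula (paired t-test, normal approximation):
n = ((z_α + z_β) / d)²

z_α = 1.645 (for α = 0.05, one-sided)
z_β = 0.643 (for power = 0.74)
d = 0.37

n = ((1.645 + 0.643) / 0.37)²
n = (6.184)²
n ≈ 38.24
Round up to the next whole number: n = 39 pairs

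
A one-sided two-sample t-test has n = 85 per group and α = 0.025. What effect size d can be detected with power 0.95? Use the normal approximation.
d ≈ 0.55

Minimum detectable effect (two-sample t-test, normal approximation):
d = (z_α + z_β) / √(n/2)
d = (1.960 + 1.645) / √(85/2)
d = 3.605 / 6.519
d ≈ 0.55

By Cohen's convention (0.2 small / 0.5 medium / 0.8 large): medium effect.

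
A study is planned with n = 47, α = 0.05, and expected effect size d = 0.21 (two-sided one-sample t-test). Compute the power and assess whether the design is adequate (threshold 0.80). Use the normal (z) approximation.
Power ≈ 0.30; the study is underpowered (power < 0.80)

Power calculation (one-sample t-test, normal approximation):
z_β = d · √n - z_{α/2}
z_β = 0.21 · √47 - 1.960
z_β = 0.21 · 6.856 - 1.960
z_β = -0.520

Power = Φ(z_β) = Φ(-0.520) ≈ 0.301

Effect size d = 0.21 is small by Cohen's convention (0.2/0.5/0.8).

Threshold: power ≥ 0.80 is conventionally adequate.
Power ≈ 0.30 → the study is underpowered (power < 0.80).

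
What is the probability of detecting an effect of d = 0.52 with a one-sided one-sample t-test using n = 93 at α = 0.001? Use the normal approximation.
Power ≈ 0.97

Power calculation (one-sample t-test, normal approximation):
z_β = d · √n - z_α
z_β = 0.52 · √93 - 3.090
z_β = 0.52 · 9.644 - 3.090
z_β = 1.924

Power = Φ(z_β) = Φ(1.924) ≈ 0.973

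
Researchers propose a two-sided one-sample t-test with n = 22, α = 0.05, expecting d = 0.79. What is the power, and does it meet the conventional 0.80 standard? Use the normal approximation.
Power ≈ 0.96; the study is adequately powered (power ≥ 0.80)

Power calculation (one-sample t-test, normal approximation):
z_β = d · √n - z_{α/2}
z_β = 0.79 · √22 - 1.960
z_β = 0.79 · 4.690 - 1.960
z_β = 1.745

Power = Φ(z_β) = Φ(1.745) ≈ 0.960

Effect size d = 0.79 is medium by Cohen's convention (0.2/0.5/0.8).

Threshold: power ≥ 0.80 is conventionally adequate.
Power ≈ 0.96 → the study is adequately powered (power ≥ 0.80).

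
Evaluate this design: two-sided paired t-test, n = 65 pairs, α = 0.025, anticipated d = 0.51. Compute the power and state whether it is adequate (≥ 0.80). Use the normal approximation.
Power ≈ 0.97; the study is adequately powered (power ≥ 0.80)

Power calculation (paired t-test, normal approximation):
z_β = d · √n - z_{α/2}
z_β = 0.51 · √65 - 2.241
z_β = 0.51 · 8.062 - 2.241
z_β = 1.870

Power = Φ(z_β) = Φ(1.870) ≈ 0.969

Effect size d = 0.51 is medium by Cohen's convention (0.2/0.5/0.8).

Threshold: power ≥ 0.80 is conventionally adequate.
Power ≈ 0.97 → the study is adequately powered (power ≥ 0.80).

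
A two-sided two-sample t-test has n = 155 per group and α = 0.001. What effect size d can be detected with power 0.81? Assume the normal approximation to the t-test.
d ≈ 0.47

Minimum detectable effect (two-sample t-test, normal approximation):
d = (z_{α/2} + z_β) / √(n/2)
d = (3.291 + 0.878) / √(155/2)
d = 4.168 / 8.803
d ≈ 0.47

By Cohen's convention (0.2 small / 0.5 medium / 0.8 large): small effect.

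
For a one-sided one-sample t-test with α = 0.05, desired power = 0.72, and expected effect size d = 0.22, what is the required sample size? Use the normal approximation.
n = 103

Sample size formula (one-sample t-test, normal approximation):
n = ((z_α + z_β) / d)²

z_α = 1.645 (for α = 0.05, one-sided)
z_β = 0.583 (for power = 0.72)
d = 0.22

n = ((1.645 + 0.583) / 0.22)²
n = (10.127)²
n ≈ 102.56
Round up to the next whole number: n = 103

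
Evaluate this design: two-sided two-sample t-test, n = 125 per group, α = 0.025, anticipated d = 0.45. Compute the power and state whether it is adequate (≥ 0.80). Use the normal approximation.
Power ≈ 0.91; the study is adequately powered (power ≥ 0.80)

Power calculation (two-sample t-test, normal approximation):
z_β = d · √(n/2) - z_{α/2}
z_β = 0.45 · √(125/2) - 2.241
z_β = 0.45 · 7.906 - 2.241
z_β = 1.316

Power = Φ(z_β) = Φ(1.316) ≈ 0.906

Effect size d = 0.45 is small by Cohen's convention (0.2/0.5/0.8).

Threshold: power ≥ 0.80 is conventionally adequate.
Power ≈ 0.91 → the study is adequately powered (power ≥ 0.80).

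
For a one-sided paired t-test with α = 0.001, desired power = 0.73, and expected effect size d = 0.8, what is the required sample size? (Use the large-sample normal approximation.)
n = 22 pairs

Sample size formula (paired t-test, normal approximation):
n = ((z_α + z_β) / d)²

z_α = 3.090 (for α = 0.001, one-sided)
z_β = 0.613 (for power = 0.73)
d = 0.8

n = ((3.090 + 0.613) / 0.8)²
n = (4.629)²
n ≈ 21.43
Round up to the next whole number: n = 22 pairs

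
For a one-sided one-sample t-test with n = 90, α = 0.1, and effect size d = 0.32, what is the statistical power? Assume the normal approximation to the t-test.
Power ≈ 0.96

Power calculation (one-sample t-test, normal approximation):
z_β = d · √n - z_α
z_β = 0.32 · √90 - 1.282
z_β = 0.32 · 9.487 - 1.282
z_β = 1.754

Power = Φ(z_β) = Φ(1.754) ≈ 0.960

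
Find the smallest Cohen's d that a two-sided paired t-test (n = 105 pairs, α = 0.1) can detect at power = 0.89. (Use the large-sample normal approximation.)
d ≈ 0.28

Minimum detectable effect (paired t-test, normal approximation):
d = (z_{α/2} + z_β) / √n
d = (1.645 + 1.227) / √105
d = 2.871 / 10.247
d ≈ 0.28

By Cohen's convention (0.2 small / 0.5 medium / 0.8 large): small effect.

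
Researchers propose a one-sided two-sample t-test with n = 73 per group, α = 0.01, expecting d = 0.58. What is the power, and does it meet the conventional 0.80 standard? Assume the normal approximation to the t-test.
Power ≈ 0.88; the study is adequately powered (power ≥ 0.80)

Power calculation (two-sample t-test, normal approximation):
z_β = d · √(n/2) - z_α
z_β = 0.58 · √(73/2) - 2.326
z_β = 0.58 · 6.042 - 2.326
z_β = 1.178

Power = Φ(z_β) = Φ(1.178) ≈ 0.881

Effect size d = 0.58 is medium by Cohen's convention (0.2/0.5/0.8).

Threshold: power ≥ 0.80 is conventionally adequate.
Power ≈ 0.88 → the study is adequately powered (power ≥ 0.80).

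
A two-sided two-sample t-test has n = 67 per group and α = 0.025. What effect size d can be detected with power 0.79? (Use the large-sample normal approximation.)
d ≈ 0.53

Minimum detectable effect (two-sample t-test, normal approximation):
d = (z_{α/2} + z_β) / √(n/2)
d = (2.241 + 0.806) / √(67/2)
d = 3.048 / 5.788
d ≈ 0.53

By Cohen's convention (0.2 small / 0.5 medium / 0.8 large): medium effect.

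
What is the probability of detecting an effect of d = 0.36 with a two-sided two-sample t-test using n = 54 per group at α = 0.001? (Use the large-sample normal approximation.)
Power ≈ 0.08

Power calculation (two-sample t-test, normal approximation):
z_β = d · √(n/2) - z_{α/2}
z_β = 0.36 · √(54/2) - 3.291
z_β = 0.36 · 5.196 - 3.291
z_β = -1.420

Power = Φ(z_β) = Φ(-1.420) ≈ 0.078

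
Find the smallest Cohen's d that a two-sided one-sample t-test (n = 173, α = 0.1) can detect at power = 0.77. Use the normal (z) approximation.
d ≈ 0.18

Minimum detectable effect (one-sample t-test, normal approximation):
d = (z_{α/2} + z_β) / √n
d = (1.645 + 0.739) / √173
d = 2.384 / 13.153
d ≈ 0.18

By Cohen's convention (0.2 small / 0.5 medium / 0.8 large): very small effect.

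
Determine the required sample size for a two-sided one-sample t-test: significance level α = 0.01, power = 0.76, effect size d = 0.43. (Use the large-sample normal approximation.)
n = 59

Sample size formula (one-sample t-test, normal approximation):
n = ((z_{α/2} + z_β) / d)²

z_{α/2} = 2.576 (for α = 0.01, two-sided)
z_β = 0.706 (for power = 0.76)
d = 0.43

n = ((2.576 + 0.706) / 0.43)²
n = (7.633)²
n ≈ 58.26
Round up to the next whole number: n = 59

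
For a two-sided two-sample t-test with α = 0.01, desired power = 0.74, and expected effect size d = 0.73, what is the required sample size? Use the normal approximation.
n = 39 per group

Sample size formula (two-sample t-test, normal approximation):
n = 2 · ((z_{α/2} + z_β) / d)²

z_{α/2} = 2.576 (for α = 0.01, two-sided)
z_β = 0.643 (for power = 0.74)
d = 0.73

n = 2 · ((2.576 + 0.643) / 0.73)²
n = 2 · (4.410)²
n ≈ 38.90
Round up to the next whole number: n = 39 per group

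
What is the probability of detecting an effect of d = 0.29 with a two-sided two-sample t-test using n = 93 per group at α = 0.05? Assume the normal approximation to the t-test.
Power ≈ 0.51

Power calculation (two-sample t-test, normal approximation):
z_β = d · √(n/2) - z_{α/2}
z_β = 0.29 · √(93/2) - 1.960
z_β = 0.29 · 6.819 - 1.960
z_β = 0.018

Power = Φ(z_β) = Φ(0.018) ≈ 0.507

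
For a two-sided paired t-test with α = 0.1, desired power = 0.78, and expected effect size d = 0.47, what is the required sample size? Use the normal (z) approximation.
n = 27 pairs

Sample size formula (paired t-test, normal approximation):
n = ((z_{α/2} + z_β) / d)²

z_{α/2} = 1.645 (for α = 0.1, two-sided)
z_β = 0.772 (for power = 0.78)
d = 0.47

n = ((1.645 + 0.772) / 0.47)²
n = (5.143)²
n ≈ 26.45
Round up to the next whole number: n = 27 pairs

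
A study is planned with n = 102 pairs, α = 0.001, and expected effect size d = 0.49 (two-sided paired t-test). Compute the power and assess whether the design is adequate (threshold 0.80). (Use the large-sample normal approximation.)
Power ≈ 0.95; the study is adequately powered (power ≥ 0.80)

Power calculation (paired t-test, normal approximation):
z_β = d · √n - z_{α/2}
z_β = 0.49 · √102 - 3.291
z_β = 0.49 · 10.100 - 3.291
z_β = 1.658

Power = Φ(z_β) = Φ(1.658) ≈ 0.951

Effect size d = 0.49 is small by Cohen's convention (0.2/0.5/0.8).

Threshold: power ≥ 0.80 is conventionally adequate.
Power ≈ 0.95 → the study is adequately powered (power ≥ 0.80).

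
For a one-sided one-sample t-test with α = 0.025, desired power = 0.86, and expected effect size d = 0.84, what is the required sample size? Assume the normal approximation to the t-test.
n = 14

Sample size formula (one-sample t-test, normal approximation):
n = ((z_α + z_β) / d)²

z_α = 1.960 (for α = 0.025, one-sided)
z_β = 1.080 (for power = 0.86)
d = 0.84

n = ((1.960 + 1.080) / 0.84)²
n = (3.619)²
n ≈ 13.10
Round up to the next whole number: n = 14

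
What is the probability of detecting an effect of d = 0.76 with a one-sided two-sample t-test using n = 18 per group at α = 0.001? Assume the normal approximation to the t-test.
Power ≈ 0.21

Power calculation (two-sample t-test, normal approximation):
z_β = d · √(n/2) - z_α
z_β = 0.76 · √(18/2) - 3.090
z_β = 0.76 · 3.000 - 3.090
z_β = -0.810

Power = Φ(z_β) = Φ(-0.810) ≈ 0.209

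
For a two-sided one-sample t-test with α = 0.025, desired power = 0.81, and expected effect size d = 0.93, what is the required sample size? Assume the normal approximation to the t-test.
n = 12

Sample size formula (one-sample t-test, normal approximation):
n = ((z_{α/2} + z_β) / d)²

z_{α/2} = 2.241 (for α = 0.025, two-sided)
z_β = 0.878 (for power = 0.81)
d = 0.93

n = ((2.241 + 0.878) / 0.93)²
n = (3.354)²
n ≈ 11.25
Round up to the next whole number: n = 12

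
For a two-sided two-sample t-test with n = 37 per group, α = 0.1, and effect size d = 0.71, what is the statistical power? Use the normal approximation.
Power ≈ 0.92

Power calculation (two-sample t-test, normal approximation):
z_β = d · √(n/2) - z_{α/2}
z_β = 0.71 · √(37/2) - 1.645
z_β = 0.71 · 4.301 - 1.645
z_β = 1.409

Power = Φ(z_β) = Φ(1.409) ≈ 0.921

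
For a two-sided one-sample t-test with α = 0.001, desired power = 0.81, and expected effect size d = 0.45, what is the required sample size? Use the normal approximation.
n = 86

Sample size formula (one-sample t-test, normal approximation):
n = ((z_{α/2} + z_β) / d)²

z_{α/2} = 3.291 (for α = 0.001, two-sided)
z_β = 0.878 (for power = 0.81)
d = 0.45

n = ((3.291 + 0.878) / 0.45)²
n = (9.264)²
n ≈ 85.82
Round up to the next whole number: n = 86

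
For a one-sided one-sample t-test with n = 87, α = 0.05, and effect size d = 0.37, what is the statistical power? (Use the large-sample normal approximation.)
Power ≈ 0.96

Power calculation (one-sample t-test, normal approximation):
z_β = d · √n - z_α
z_β = 0.37 · √87 - 1.645
z_β = 0.37 · 9.327 - 1.645
z_β = 1.806

Power = Φ(z_β) = Φ(1.806) ≈ 0.965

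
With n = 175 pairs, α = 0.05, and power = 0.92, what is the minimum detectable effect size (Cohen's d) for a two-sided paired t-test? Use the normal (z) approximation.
d ≈ 0.25

Minimum detectable effect (paired t-test, normal approximation):
d = (z_{α/2} + z_β) / √n
d = (1.960 + 1.405) / √175
d = 3.365 / 13.229
d ≈ 0.25

By Cohen's convention (0.2 small / 0.5 medium / 0.8 large): small effect.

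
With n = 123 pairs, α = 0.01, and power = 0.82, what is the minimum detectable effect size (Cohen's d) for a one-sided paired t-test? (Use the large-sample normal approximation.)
d ≈ 0.29

Minimum detectable effect (paired t-test, normal approximation):
d = (z_α + z_β) / √n
d = (2.326 + 0.915) / √123
d = 3.242 / 11.091
d ≈ 0.29

By Cohen's convention (0.2 small / 0.5 medium / 0.8 large): small effect.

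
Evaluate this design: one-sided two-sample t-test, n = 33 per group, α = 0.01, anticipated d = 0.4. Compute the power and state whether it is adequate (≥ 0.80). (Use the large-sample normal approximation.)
Power ≈ 0.24; the study is underpowered (power < 0.80)

Power calculation (two-sample t-test, normal approximation):
z_β = d · √(n/2) - z_α
z_β = 0.4 · √(33/2) - 2.326
z_β = 0.4 · 4.062 - 2.326
z_β = -0.702

Power = Φ(z_β) = Φ(-0.702) ≈ 0.241

Effect size d = 0.4 is small by Cohen's convention (0.2/0.5/0.8).

Threshold: power ≥ 0.80 is conventionally adequate.
Power ≈ 0.24 → the study is underpowered (power < 0.80).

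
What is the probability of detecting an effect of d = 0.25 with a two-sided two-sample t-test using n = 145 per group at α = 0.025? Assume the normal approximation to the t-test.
Power ≈ 0.46

Power calculation (two-sample t-test, normal approximation):
z_β = d · √(n/2) - z_{α/2}
z_β = 0.25 · √(145/2) - 2.241
z_β = 0.25 · 8.515 - 2.241
z_β = -0.113

Power = Φ(z_β) = Φ(-0.113) ≈ 0.455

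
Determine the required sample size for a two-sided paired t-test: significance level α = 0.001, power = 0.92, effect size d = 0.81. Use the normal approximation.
n = 34 pairs

Sample size formula (paired t-test, normal approximation):
n = ((z_{α/2} + z_β) / d)²

z_{α/2} = 3.291 (for α = 0.001, two-sided)
z_β = 1.405 (for power = 0.92)
d = 0.81

n = ((3.291 + 1.405) / 0.81)²
n = (5.798)²
n ≈ 33.62
Round up to the next whole number: n = 34 pairs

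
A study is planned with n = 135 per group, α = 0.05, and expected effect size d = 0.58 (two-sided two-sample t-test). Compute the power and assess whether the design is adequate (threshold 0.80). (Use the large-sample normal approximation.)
Power ≈ 1.00; the study is adequately powered (power ≥ 0.80)

Power calculation (two-sample t-test, normal approximation):
z_β = d · √(n/2) - z_{α/2}
z_β = 0.58 · √(135/2) - 1.960
z_β = 0.58 · 8.216 - 1.960
z_β = 2.805

Power = Φ(z_β) = Φ(2.805) ≈ 0.997

Effect size d = 0.58 is medium by Cohen's convention (0.2/0.5/0.8).

Threshold: power ≥ 0.80 is conventionally adequate.
Power ≈ 1.00 → the study is adequately powered (power ≥ 0.80).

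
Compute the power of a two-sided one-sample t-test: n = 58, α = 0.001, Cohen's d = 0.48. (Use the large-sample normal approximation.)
Power ≈ 0.64

Power calculation (one-sample t-test, normal approximation):
z_β = d · √n - z_{α/2}
z_β = 0.48 · √58 - 3.291
z_β = 0.48 · 7.616 - 3.291
z_β = 0.365

Power = Φ(z_β) = Φ(0.365) ≈ 0.642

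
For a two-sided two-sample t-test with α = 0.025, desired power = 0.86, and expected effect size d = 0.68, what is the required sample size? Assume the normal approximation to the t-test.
n = 48 per group

Sample size formula (two-sample t-test, normal approximation):
n = 2 · ((z_{α/2} + z_β) / d)²

z_{α/2} = 2.241 (for α = 0.025, two-sided)
z_β = 1.080 (for power = 0.86)
d = 0.68

n = 2 · ((2.241 + 1.080) / 0.68)²
n = 2 · (4.884)²
n ≈ 47.71
Round up to the next whole number: n = 48 per group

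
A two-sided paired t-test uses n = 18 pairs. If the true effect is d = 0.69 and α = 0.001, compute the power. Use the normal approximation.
Power ≈ 0.36

Power calculation (paired t-test, normal approximation):
z_β = d · √n - z_{α/2}
z_β = 0.69 · √18 - 3.291
z_β = 0.69 · 4.243 - 3.291
z_β = -0.363

Power = Φ(z_β) = Φ(-0.363) ≈ 0.358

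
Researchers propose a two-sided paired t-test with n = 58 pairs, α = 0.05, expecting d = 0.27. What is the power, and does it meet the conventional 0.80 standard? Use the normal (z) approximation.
Power ≈ 0.54; the study is underpowered (power < 0.80)

Power calculation (paired t-test, normal approximation):
z_β = d · √n - z_{α/2}
z_β = 0.27 · √58 - 1.960
z_β = 0.27 · 7.616 - 1.960
z_β = 0.096

Power = Φ(z_β) = Φ(0.096) ≈ 0.538

Effect size d = 0.27 is small by Cohen's convention (0.2/0.5/0.8).

Threshold: power ≥ 0.80 is conventionally adequate.
Power ≈ 0.54 → the study is underpowered (power < 0.80).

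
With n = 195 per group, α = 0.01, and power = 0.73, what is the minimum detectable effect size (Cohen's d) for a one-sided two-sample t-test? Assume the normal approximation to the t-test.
d ≈ 0.30

Minimum detectable effect (two-sample t-test, normal approximation):
d = (z_α + z_β) / √(n/2)
d = (2.326 + 0.613) / √(195/2)
d = 2.939 / 9.874
d ≈ 0.30

By Cohen's convention (0.2 small / 0.5 medium / 0.8 large): small effect.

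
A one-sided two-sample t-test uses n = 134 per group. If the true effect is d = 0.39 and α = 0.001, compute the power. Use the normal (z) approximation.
Power ≈ 0.54

Power calculation (two-sample t-test, normal approximation):
z_β = d · √(n/2) - z_α
z_β = 0.39 · √(134/2) - 3.090
z_β = 0.39 · 8.185 - 3.090
z_β = 0.102

Power = Φ(z_β) = Φ(0.102) ≈ 0.541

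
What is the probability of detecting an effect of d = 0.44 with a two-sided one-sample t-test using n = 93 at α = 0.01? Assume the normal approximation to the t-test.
Power ≈ 0.95

Power calculation (one-sample t-test, normal approximation):
z_β = d · √n - z_{α/2}
z_β = 0.44 · √93 - 2.576
z_β = 0.44 · 9.644 - 2.576
z_β = 1.667

Power = Φ(z_β) = Φ(1.667) ≈ 0.952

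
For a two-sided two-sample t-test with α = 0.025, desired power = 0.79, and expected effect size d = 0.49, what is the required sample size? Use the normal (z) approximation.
n = 78 per group

Sample size formula (two-sample t-test, normal approximation):
n = 2 · ((z_{α/2} + z_β) / d)²

z_{α/2} = 2.241 (for α = 0.025, two-sided)
z_β = 0.806 (for power = 0.79)
d = 0.49

n = 2 · ((2.241 + 0.806) / 0.49)²
n = 2 · (6.218)²
n ≈ 77.33
Round up to the next whole number: n = 78 per group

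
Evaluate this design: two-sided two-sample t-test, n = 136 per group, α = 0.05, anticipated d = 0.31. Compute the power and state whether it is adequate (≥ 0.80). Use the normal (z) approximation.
Power ≈ 0.72; the study is underpowered (power < 0.80)

Power calculation (two-sample t-test, normal approximation):
z_β = d · √(n/2) - z_{α/2}
z_β = 0.31 · √(136/2) - 1.960
z_β = 0.31 · 8.246 - 1.960
z_β = 0.596

Power = Φ(z_β) = Φ(0.596) ≈ 0.725

Effect size d = 0.31 is small by Cohen's convention (0.2/0.5/0.8).

Threshold: power ≥ 0.80 is conventionally adequate.
Power ≈ 0.72 → the study is underpowered (power < 0.80).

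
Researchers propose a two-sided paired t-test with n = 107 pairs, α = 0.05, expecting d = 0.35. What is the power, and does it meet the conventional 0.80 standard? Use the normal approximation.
Power ≈ 0.95; the study is adequately powered (power ≥ 0.80)

Power calculation (paired t-test, normal approximation):
z_β = d · √n - z_{α/2}
z_β = 0.35 · √107 - 1.960
z_β = 0.35 · 10.344 - 1.960
z_β = 1.660

Power = Φ(z_β) = Φ(1.660) ≈ 0.952

Effect size d = 0.35 is small by Cohen's convention (0.2/0.5/0.8).

Threshold: power ≥ 0.80 is conventionally adequate.
Power ≈ 0.95 → the study is adequately powered (power ≥ 0.80).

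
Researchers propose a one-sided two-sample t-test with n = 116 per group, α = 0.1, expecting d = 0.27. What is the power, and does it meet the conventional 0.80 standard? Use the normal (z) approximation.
Power ≈ 0.78; the study is underpowered (power < 0.80)

Power calculation (two-sample t-test, normal approximation):
z_β = d · √(n/2) - z_α
z_β = 0.27 · √(116/2) - 1.282
z_β = 0.27 · 7.616 - 1.282
z_β = 0.775

Power = Φ(z_β) = Φ(0.775) ≈ 0.781

Effect size d = 0.27 is small by Cohen's convention (0.2/0.5/0.8).

Threshold: power ≥ 0.80 is conventionally adequate.
Power ≈ 0.78 → the study is underpowered (power < 0.80).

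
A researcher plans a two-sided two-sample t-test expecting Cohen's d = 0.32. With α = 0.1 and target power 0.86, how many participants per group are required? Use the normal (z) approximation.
n = 146 per group

Sample size formula (two-sample t-test, normal approximation):
n = 2 · ((z_{α/2} + z_β) / d)²

z_{α/2} = 1.645 (for α = 0.1, two-sided)
z_β = 1.080 (for power = 0.86)
d = 0.32

n = 2 · ((1.645 + 1.080) / 0.32)²
n = 2 · (8.516)²
n ≈ 145.04
Round up to the next whole number: n = 146 per group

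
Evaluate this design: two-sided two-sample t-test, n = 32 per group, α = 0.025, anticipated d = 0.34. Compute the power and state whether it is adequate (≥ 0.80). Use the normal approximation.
Power ≈ 0.19; the study is underpowered (power < 0.80)

Power calculation (two-sample t-test, normal approximation):
z_β = d · √(n/2) - z_{α/2}
z_β = 0.34 · √(32/2) - 2.241
z_β = 0.34 · 4.000 - 2.241
z_β = -0.881

Power = Φ(z_β) = Φ(-0.881) ≈ 0.189

Effect size d = 0.34 is small by Cohen's convention (0.2/0.5/0.8).

Threshold: power ≥ 0.80 is conventionally adequate.
Power ≈ 0.19 → the study is underpowered (power < 0.80).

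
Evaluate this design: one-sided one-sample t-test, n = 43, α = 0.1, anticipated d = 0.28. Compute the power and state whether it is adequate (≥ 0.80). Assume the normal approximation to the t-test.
Power ≈ 0.71; the study is underpowered (power < 0.80)

Power calculation (one-sample t-test, normal approximation):
z_β = d · √n - z_α
z_β = 0.28 · √43 - 1.282
z_β = 0.28 · 6.557 - 1.282
z_β = 0.555

Power = Φ(z_β) = Φ(0.555) ≈ 0.710

Effect size d = 0.28 is small by Cohen's convention (0.2/0.5/0.8).

Threshold: power ≥ 0.80 is conventionally adequate.
Power ≈ 0.71 → the study is underpowered (power < 0.80).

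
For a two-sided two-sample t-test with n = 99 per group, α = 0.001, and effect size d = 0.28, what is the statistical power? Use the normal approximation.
Power ≈ 0.09

Power calculation (two-sample t-test, normal approximation):
z_β = d · √(n/2) - z_{α/2}
z_β = 0.28 · √(99/2) - 3.291
z_β = 0.28 · 7.036 - 3.291
z_β = -1.321

Power = Φ(z_β) = Φ(-1.321) ≈ 0.093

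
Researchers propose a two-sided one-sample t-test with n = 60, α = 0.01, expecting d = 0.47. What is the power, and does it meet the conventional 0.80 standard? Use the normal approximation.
Power ≈ 0.86; the study is adequately powered (power ≥ 0.80)

Power calculation (one-sample t-test, normal approximation):
z_β = d · √n - z_{α/2}
z_β = 0.47 · √60 - 2.576
z_β = 0.47 · 7.746 - 2.576
z_β = 1.065

Power = Φ(z_β) = Φ(1.065) ≈ 0.857

Effect size d = 0.47 is small by Cohen's convention (0.2/0.5/0.8).

Threshold: power ≥ 0.80 is conventionally adequate.
Power ≈ 0.86 → the study is adequately powered (power ≥ 0.80).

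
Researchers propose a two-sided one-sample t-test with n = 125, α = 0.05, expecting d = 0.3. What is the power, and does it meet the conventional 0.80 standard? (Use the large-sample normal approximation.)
Power ≈ 0.92; the study is adequately powered (power ≥ 0.80)

Power calculation (one-sample t-test, normal approximation):
z_β = d · √n - z_{α/2}
z_β = 0.3 · √125 - 1.960
z_β = 0.3 · 11.180 - 1.960
z_β = 1.394

Power = Φ(z_β) = Φ(1.394) ≈ 0.918

Effect size d = 0.3 is small by Cohen's convention (0.2/0.5/0.8).

Threshold: power ≥ 0.80 is conventionally adequate.
Power ≈ 0.92 → the study is adequately powered (power ≥ 0.80).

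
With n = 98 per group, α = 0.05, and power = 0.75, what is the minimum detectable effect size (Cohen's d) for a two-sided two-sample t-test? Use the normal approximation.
d ≈ 0.38

Minimum detectable effect (two-sample t-test, normal approximation):
d = (z_{α/2} + z_β) / √(n/2)
d = (1.960 + 0.674) / √(98/2)
d = 2.634 / 7.000
d ≈ 0.38

By Cohen's convention (0.2 small / 0.5 medium / 0.8 large): small effect.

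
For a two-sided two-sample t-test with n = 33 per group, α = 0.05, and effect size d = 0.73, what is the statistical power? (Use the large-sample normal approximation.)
Power ≈ 0.84

Power calculation (two-sample t-test, normal approximation):
z_β = d · √(n/2) - z_{α/2}
z_β = 0.73 · √(33/2) - 1.960
z_β = 0.73 · 4.062 - 1.960
z_β = 1.005

Power = Φ(z_β) = Φ(1.005) ≈ 0.843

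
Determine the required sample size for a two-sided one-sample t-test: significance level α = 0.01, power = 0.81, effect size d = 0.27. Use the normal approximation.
n = 164

Sample size formula (one-sample t-test, normal approximation):
n = ((z_{α/2} + z_β) / d)²

z_{α/2} = 2.576 (for α = 0.01, two-sided)
z_β = 0.878 (for power = 0.81)
d = 0.27

n = ((2.576 + 0.878) / 0.27)²
n = (12.793)²
n ≈ 163.66
Round up to the next whole number: n = 164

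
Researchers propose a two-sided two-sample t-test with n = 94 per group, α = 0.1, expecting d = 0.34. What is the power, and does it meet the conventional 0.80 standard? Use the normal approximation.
Power ≈ 0.75; the study is underpowered (power < 0.80)

Power calculation (two-sample t-test, normal approximation):
z_β = d · √(n/2) - z_{α/2}
z_β = 0.34 · √(94/2) - 1.645
z_β = 0.34 · 6.856 - 1.645
z_β = 0.686

Power = Φ(z_β) = Φ(0.686) ≈ 0.754

Effect size d = 0.34 is small by Cohen's convention (0.2/0.5/0.8).

Threshold: power ≥ 0.80 is conventionally adequate.
Power ≈ 0.75 → the study is underpowered (power < 0.80).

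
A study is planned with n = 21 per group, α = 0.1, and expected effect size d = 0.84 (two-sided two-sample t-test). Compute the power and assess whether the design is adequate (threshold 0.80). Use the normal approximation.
Power ≈ 0.86; the study is adequately powered (power ≥ 0.80)

Power calculation (two-sample t-test, normal approximation):
z_β = d · √(n/2) - z_{α/2}
z_β = 0.84 · √(21/2) - 1.645
z_β = 0.84 · 3.240 - 1.645
z_β = 1.077

Power = Φ(z_β) = Φ(1.077) ≈ 0.859

Effect size d = 0.84 is large by Cohen's convention (0.2/0.5/0.8).

Threshold: power ≥ 0.80 is conventionally adequate.
Power ≈ 0.86 → the study is adequately powered (power ≥ 0.80).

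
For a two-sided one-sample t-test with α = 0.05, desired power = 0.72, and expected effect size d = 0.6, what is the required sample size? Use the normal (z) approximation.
n = 18

Sample size formula (one-sample t-test, normal approximation):
n = ((z_{α/2} + z_β) / d)²

z_{α/2} = 1.960 (for α = 0.05, two-sided)
z_β = 0.583 (for power = 0.72)
d = 0.6

n = ((1.960 + 0.583) / 0.6)²
n = (4.238)²
n ≈ 17.96
Round up to the next whole number: n = 18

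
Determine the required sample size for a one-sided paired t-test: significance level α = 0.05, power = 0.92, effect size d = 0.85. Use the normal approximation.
n = 13 pairs

Sample size formula (paired t-test, normal approximation):
n = ((z_α + z_β) / d)²

z_α = 1.645 (for α = 0.05, one-sided)
z_β = 1.405 (for power = 0.92)
d = 0.85

n = ((1.645 + 1.405) / 0.85)²
n = (3.588)²
n ≈ 12.87
Round up to the next whole number: n = 13 pairs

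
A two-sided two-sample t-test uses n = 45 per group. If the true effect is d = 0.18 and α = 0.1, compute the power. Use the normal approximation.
Power ≈ 0.21

Power calculation (two-sample t-test, normal approximation):
z_β = d · √(n/2) - z_{α/2}
z_β = 0.18 · √(45/2) - 1.645
z_β = 0.18 · 4.743 - 1.645
z_β = -0.791

Power = Φ(z_β) = Φ(-0.791) ≈ 0.214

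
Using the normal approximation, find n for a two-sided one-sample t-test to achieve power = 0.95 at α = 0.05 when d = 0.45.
n = 65

Sample size formula (one-sample t-test, normal approximation):
n = ((z_{α/2} + z_β) / d)²

z_{α/2} = 1.960 (for α = 0.05, two-sided)
z_β = 1.645 (for power = 0.95)
d = 0.45

n = ((1.960 + 1.645) / 0.45)²
n = (8.011)²
n ≈ 64.18
Round up to the next whole number: n = 65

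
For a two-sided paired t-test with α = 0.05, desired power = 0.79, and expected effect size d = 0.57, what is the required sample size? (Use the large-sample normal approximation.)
n = 24 pairs

Sample size formula (paired t-test, normal approximation):
n = ((z_{α/2} + z_β) / d)²

z_{α/2} = 1.960 (for α = 0.05, two-sided)
z_β = 0.806 (for power = 0.79)
d = 0.57

n = ((1.960 + 0.806) / 0.57)²
n = (4.853)²
n ≈ 23.55
Round up to the next whole number: n = 24 pairs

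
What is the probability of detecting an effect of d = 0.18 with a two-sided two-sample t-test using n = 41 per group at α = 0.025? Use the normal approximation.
Power ≈ 0.08

Power calculation (two-sample t-test, normal approximation):
z_β = d · √(n/2) - z_{α/2}
z_β = 0.18 · √(41/2) - 2.241
z_β = 0.18 · 4.528 - 2.241
z_β = -1.426

Power = Φ(z_β) = Φ(-1.426) ≈ 0.077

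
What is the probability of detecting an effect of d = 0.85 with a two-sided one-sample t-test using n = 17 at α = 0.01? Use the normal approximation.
Power ≈ 0.82

Power calculation (one-sample t-test, normal approximation):
z_β = d · √n - z_{α/2}
z_β = 0.85 · √17 - 2.576
z_β = 0.85 · 4.123 - 2.576
z_β = 0.929

Power = Φ(z_β) = Φ(0.929) ≈ 0.824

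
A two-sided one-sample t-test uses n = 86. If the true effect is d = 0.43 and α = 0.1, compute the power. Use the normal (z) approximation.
Power ≈ 0.99

Power calculation (one-sample t-test, normal approximation):
z_β = d · √n - z_{α/2}
z_β = 0.43 · √86 - 1.645
z_β = 0.43 · 9.274 - 1.645
z_β = 2.343

Power = Φ(z_β) = Φ(2.343) ≈ 0.990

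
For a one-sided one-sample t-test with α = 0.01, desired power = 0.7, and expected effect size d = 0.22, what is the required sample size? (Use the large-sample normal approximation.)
n = 168

Sample size formula (one-sample t-test, normal approximation):
n = ((z_α + z_β) / d)²

z_α = 2.326 (for α = 0.01, one-sided)
z_β = 0.524 (for power = 0.7)
d = 0.22

n = ((2.326 + 0.524) / 0.22)²
n = (12.955)²
n ≈ 167.83
Round up to the next whole number: n = 168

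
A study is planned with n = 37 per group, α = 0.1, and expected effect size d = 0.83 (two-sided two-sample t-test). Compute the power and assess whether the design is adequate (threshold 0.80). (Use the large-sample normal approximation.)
Power ≈ 0.97; the study is adequately powered (power ≥ 0.80)

Power calculation (two-sample t-test, normal approximation):
z_β = d · √(n/2) - z_{α/2}
z_β = 0.83 · √(37/2) - 1.645
z_β = 0.83 · 4.301 - 1.645
z_β = 1.925

Power = Φ(z_β) = Φ(1.925) ≈ 0.973

Effect size d = 0.83 is large by Cohen's convention (0.2/0.5/0.8).

Threshold: power ≥ 0.80 is conventionally adequate.
Power ≈ 0.97 → the study is adequately powered (power ≥ 0.80).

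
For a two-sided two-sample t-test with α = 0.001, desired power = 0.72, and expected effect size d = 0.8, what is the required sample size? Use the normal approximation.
n = 47 per group

Sample size formula (two-sample t-test, normal approximation):
n = 2 · ((z_{α/2} + z_β) / d)²

z_{α/2} = 3.291 (for α = 0.001, two-sided)
z_β = 0.583 (for power = 0.72)
d = 0.8

n = 2 · ((3.291 + 0.583) / 0.8)²
n = 2 · (4.843)²
n ≈ 46.91
Round up to the next whole number: n = 47 per group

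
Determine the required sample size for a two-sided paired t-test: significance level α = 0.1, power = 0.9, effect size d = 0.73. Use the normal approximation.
n = 17 pairs

Sample size formula (paired t-test, normal approximation):
n = ((z_{α/2} + z_β) / d)²

z_{α/2} = 1.645 (for α = 0.1, two-sided)
z_β = 1.282 (for power = 0.9)
d = 0.73

n = ((1.645 + 1.282) / 0.73)²
n = (4.010)²
n ≈ 16.08
Round up to the next whole number: n = 17 pairs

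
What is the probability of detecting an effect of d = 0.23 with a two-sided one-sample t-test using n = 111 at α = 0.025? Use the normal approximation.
Power ≈ 0.57

Power calculation (one-sample t-test, normal approximation):
z_β = d · √n - z_{α/2}
z_β = 0.23 · √111 - 2.241
z_β = 0.23 · 10.536 - 2.241
z_β = 0.182

Power = Φ(z_β) = Φ(0.182) ≈ 0.572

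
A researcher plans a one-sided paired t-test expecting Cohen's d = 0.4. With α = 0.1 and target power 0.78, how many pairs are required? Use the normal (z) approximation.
n = 27 pairs

Sample size formula (paired t-test, normal approximation):
n = ((z_α + z_β) / d)²

z_α = 1.282 (for α = 0.1, one-sided)
z_β = 0.772 (for power = 0.78)
d = 0.4

n = ((1.282 + 0.772) / 0.4)²
n = (5.135)²
n ≈ 26.37
Round up to the next whole number: n = 27 pairs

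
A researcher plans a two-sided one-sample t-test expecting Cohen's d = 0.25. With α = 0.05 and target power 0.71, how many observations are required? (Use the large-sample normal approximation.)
n = 102

Sample size formula (one-sample t-test, normal approximation):
n = ((z_{α/2} + z_β) / d)²

z_{α/2} = 1.960 (for α = 0.05, two-sided)
z_β = 0.553 (for power = 0.71)
d = 0.25

n = ((1.960 + 0.553) / 0.25)²
n = (10.052)²
n ≈ 101.04
Round up to the next whole number: n = 102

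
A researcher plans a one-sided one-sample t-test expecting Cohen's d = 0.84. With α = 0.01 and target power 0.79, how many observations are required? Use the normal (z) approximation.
n = 14

Sample size formula (one-sample t-test, normal approximation):
n = ((z_α + z_β) / d)²

z_α = 2.326 (for α = 0.01, one-sided)
z_β = 0.806 (for power = 0.79)
d = 0.84

n = ((2.326 + 0.806) / 0.84)²
n = (3.729)²
n ≈ 13.91
Round up to the next whole number: n = 14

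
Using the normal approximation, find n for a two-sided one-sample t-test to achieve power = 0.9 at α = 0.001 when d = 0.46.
n = 99

Sample size formula (one-sample t-test, normal approximation):
n = ((z_{α/2} + z_β) / d)²

z_{α/2} = 3.291 (for α = 0.001, two-sided)
z_β = 1.282 (for power = 0.9)
d = 0.46

n = ((3.291 + 1.282) / 0.46)²
n = (9.941)²
n ≈ 98.82
Round up to the next whole number: n = 99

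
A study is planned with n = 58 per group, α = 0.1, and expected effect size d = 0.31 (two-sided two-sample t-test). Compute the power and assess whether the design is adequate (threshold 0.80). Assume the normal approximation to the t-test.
Power ≈ 0.51; the study is underpowered (power < 0.80)

Power calculation (two-sample t-test, normal approximation):
z_β = d · √(n/2) - z_{α/2}
z_β = 0.31 · √(58/2) - 1.645
z_β = 0.31 · 5.385 - 1.645
z_β = 0.025

Power = Φ(z_β) = Φ(0.025) ≈ 0.510

Effect size d = 0.31 is small by Cohen's convention (0.2/0.5/0.8).

Threshold: power ≥ 0.80 is conventionally adequate.
Power ≈ 0.51 → the study is underpowered (power < 0.80).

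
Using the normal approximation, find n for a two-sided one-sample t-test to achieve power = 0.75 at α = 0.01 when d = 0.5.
n = 43

Sample size formula (one-sample t-test, normal approximation):
n = ((z_{α/2} + z_β) / d)²

z_{α/2} = 2.576 (for α = 0.01, two-sided)
z_β = 0.674 (for power = 0.75)
d = 0.5

n = ((2.576 + 0.674) / 0.5)²
n = (6.500)²
n ≈ 42.25
Round up to the next whole number: n = 43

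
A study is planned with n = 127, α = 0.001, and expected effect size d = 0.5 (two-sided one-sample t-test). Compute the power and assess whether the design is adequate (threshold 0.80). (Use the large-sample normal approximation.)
Power ≈ 0.99; the study is adequately powered (power ≥ 0.80)

Power calculation (one-sample t-test, normal approximation):
z_β = d · √n - z_{α/2}
z_β = 0.5 · √127 - 3.291
z_β = 0.5 · 11.269 - 3.291
z_β = 2.344

Power = Φ(z_β) = Φ(2.344) ≈ 0.990

Effect size d = 0.5 is medium by Cohen's convention (0.2/0.5/0.8).

Threshold: power ≥ 0.80 is conventionally adequate.
Power ≈ 0.99 → the study is adequately powered (power ≥ 0.80).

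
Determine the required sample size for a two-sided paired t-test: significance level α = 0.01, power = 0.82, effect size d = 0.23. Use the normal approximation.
n = 231 pairs

Sample size formula (paired t-test, normal approximation):
n = ((z_{α/2} + z_β) / d)²

z_{α/2} = 2.576 (for α = 0.01, two-sided)
z_β = 0.915 (for power = 0.82)
d = 0.23

n = ((2.576 + 0.915) / 0.23)²
n = (15.178)²
n ≈ 230.37
Round up to the next whole number: n = 231 pairs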